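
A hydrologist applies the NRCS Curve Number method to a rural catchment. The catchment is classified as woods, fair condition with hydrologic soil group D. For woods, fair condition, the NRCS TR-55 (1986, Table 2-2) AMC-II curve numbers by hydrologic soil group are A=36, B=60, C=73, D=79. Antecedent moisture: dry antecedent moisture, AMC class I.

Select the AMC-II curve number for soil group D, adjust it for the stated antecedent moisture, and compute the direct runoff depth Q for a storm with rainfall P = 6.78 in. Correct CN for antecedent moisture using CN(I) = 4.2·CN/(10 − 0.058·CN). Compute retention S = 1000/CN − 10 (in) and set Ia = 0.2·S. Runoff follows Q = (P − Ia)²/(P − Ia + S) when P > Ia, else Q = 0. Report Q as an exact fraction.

Q = 474411961/184784950 in ≈ 2.567 in

NRCS table: woods, fair condition, soil group D → CN(II) = 79
CN(I) from CN(II)=79: (4.2·79)/(10 − 0.058·79) = 7900/129 ≈ 61.240
Retention S: 1000/CN − 10 with CN=61.240 → S = 500/79 ≈ 6.329 in
Ia = 0.2S: 0.2·6.329 = 1.266 in (exactly 100/79)
Excess rainfall: 6.780 − 1.266 = 5.514 in; P > Ia so Q > 0
Q = (21781/3950)²/((21781/3950) + 500/79) = (474411961/15602500)/(46781/3950) = 474411961/184784950 in ≈ 2.567 in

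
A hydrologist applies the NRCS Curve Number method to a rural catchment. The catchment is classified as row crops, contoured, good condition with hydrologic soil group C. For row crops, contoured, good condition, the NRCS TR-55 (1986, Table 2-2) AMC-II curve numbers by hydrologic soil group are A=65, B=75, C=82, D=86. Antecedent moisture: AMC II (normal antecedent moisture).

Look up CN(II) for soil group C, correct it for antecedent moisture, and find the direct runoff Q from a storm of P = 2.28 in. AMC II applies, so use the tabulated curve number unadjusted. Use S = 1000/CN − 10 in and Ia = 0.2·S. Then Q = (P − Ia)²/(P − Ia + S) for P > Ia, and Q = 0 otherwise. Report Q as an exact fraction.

NRCS table: row crops, contoured, good condition, soil group C → CN(II) = 82
Average conditions: CN = 82 (no AMC adjustment).
Retention S: 1000/CN − 10 with CN=82.000 → S = 90/41 ≈ 2.195 in
Ia = 0.2·(90/41) = 18/41 in ≈ 0.439 in
Since P=2.280 > Ia=0.439: effective rainfall P−Ia = 1887/1025 in
Runoff Q = (P−Ia)²/(P−Ia+S) = (1.841)²/(1.841+2.195) = 1186923/1413475 ≈ 0.840 in

Q = 1186923/1413475 in ≈ 0.840 in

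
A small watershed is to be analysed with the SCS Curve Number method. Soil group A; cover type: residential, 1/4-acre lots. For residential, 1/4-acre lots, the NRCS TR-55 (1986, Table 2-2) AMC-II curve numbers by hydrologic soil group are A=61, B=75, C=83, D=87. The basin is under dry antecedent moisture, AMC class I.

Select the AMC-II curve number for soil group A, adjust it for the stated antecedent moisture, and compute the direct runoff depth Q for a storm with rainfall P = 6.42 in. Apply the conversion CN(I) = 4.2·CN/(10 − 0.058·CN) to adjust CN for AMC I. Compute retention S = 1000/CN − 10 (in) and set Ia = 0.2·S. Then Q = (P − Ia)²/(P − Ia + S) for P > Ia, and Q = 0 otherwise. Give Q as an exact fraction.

Q = 5193652489/8477380450 in ≈ 0.613 in

NRCS table: residential, 1/4-acre lots, soil group A → CN(II) = 61
CN(I) from CN(II)=61: (4.2·61)/(10 − 0.058·61) = 42700/1077 ≈ 39.647
Max retention: S = 1000/(42700/1077) − 10 = 6500/427 in (≈ 15.222 in)
Ia = 0.2S: 0.2·15.222 = 3.044 in (exactly 1300/427)
Excess rainfall: 6.420 − 3.044 = 3.376 in; P > Ia so Q > 0
Q = (72067/21350)²/((72067/21350) + 6500/427) = (5193652489/455822500)/(397067/21350) = 5193652489/8477380450 in ≈ 0.613 in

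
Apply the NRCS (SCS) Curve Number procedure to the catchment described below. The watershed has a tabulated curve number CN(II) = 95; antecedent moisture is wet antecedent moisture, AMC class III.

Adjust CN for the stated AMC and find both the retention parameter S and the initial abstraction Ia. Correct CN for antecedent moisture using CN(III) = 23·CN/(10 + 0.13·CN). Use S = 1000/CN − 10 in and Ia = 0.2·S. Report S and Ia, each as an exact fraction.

Wet (AMC III): CN(III) = 23·95/(10 + 0.13·95) = 2185/(447/20) = 43700/447 ≈ 97.763
Retention S: 1000/CN − 10 with CN=97.763 → S = 100/437 ≈ 0.229 in
Ia = 0.2S: 0.2·0.229 = 0.046 in (exactly 20/437)

S = 100/437 in ≈ 0.229 in; Ia = 20/437 in ≈ 0.046 in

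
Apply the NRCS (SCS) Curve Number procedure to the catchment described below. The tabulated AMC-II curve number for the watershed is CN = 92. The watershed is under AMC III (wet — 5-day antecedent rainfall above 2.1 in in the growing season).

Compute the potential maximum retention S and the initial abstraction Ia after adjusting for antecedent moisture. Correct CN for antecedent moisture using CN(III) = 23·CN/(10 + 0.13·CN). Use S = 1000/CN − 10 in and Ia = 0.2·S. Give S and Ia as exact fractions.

S = 200/529 in ≈ 0.378 in; Ia = 40/529 in ≈ 0.076 in

Adjust CN=92 to AMC III: 23·92/(10 + 0.13·92) → 2116 ÷ (549/25) = 52900/549 ≈ 96.357
S = 1000/(52900/549) − 10 = 200/529 in ≈ 0.378 in
Ia = 0.2S: 0.2·0.378 = 0.076 in (exactly 40/529)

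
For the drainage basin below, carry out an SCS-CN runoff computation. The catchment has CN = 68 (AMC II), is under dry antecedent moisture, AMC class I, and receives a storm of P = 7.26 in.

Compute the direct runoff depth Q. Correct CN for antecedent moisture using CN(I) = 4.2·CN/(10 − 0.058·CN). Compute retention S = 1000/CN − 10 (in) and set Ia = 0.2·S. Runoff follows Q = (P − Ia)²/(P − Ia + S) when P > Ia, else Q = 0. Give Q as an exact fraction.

Q = 8026547281/5169199350 in ≈ 1.553 in

Dry (AMC I): CN(I) = 4.2·68/(10 − 0.058·68) = (1428/5)/(757/125) = 35700/757 ≈ 47.160
S = 1000/(35700/757) − 10 = 4000/357 in ≈ 11.204 in
Ia = 0.2·(4000/357) = 800/357 in ≈ 2.241 in
P − Ia = 7.260 − 2.241 = 89591/17850 ≈ 5.019 in (> 0, runoff occurs)
Q = (89591/17850)²/((89591/17850) + 4000/357) = (8026547281/318622500)/(289591/17850) = 8026547281/5169199350 in ≈ 1.553 in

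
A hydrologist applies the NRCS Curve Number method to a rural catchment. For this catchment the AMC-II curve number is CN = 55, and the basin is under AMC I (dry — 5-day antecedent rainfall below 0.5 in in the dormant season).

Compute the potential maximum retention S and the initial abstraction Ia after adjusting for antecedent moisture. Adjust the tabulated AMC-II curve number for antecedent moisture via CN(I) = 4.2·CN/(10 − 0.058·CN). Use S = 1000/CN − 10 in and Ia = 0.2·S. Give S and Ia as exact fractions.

S = 1500/77 in ≈ 19.481 in; Ia = 300/77 in ≈ 3.896 in

Dry (AMC I): CN(I) = 4.2·55/(10 − 0.058·55) = 231/(681/100) = 7700/227 ≈ 33.921
Retention S: 1000/CN − 10 with CN=33.921 → S = 1500/77 ≈ 19.481 in
Ia = 0.2S: 0.2·19.481 = 3.896 in (exactly 300/77)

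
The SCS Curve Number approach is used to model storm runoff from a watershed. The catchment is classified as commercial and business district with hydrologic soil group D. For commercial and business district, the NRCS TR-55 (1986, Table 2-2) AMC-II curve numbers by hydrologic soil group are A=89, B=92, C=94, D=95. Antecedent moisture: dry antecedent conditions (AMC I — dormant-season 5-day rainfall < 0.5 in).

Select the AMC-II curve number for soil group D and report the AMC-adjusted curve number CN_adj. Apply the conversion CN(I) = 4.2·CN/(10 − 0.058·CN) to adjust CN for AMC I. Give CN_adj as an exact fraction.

NRCS table: commercial and business district, soil group D → CN(II) = 95
Dry (AMC I): CN(I) = 4.2·95/(10 − 0.058·95) = 399/(449/100) = 39900/449 ≈ 88.864

CN_adj = 39900/449 ≈ 88.864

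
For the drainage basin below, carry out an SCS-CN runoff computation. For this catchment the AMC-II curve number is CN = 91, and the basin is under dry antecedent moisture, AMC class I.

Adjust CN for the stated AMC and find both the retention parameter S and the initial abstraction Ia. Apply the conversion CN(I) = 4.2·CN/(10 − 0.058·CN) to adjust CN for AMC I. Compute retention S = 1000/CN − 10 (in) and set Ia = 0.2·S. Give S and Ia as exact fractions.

S = 1500/637 in ≈ 2.355 in; Ia = 300/637 in ≈ 0.471 in

Dry (AMC I): CN(I) = 4.2·91/(10 − 0.058·91) = (1911/5)/(2361/500) = 63700/787 ≈ 80.940
Max retention: S = 1000/(63700/787) − 10 = 1500/637 in (≈ 2.355 in)
Ia = 0.2·(1500/637) = 300/637 in ≈ 0.471 in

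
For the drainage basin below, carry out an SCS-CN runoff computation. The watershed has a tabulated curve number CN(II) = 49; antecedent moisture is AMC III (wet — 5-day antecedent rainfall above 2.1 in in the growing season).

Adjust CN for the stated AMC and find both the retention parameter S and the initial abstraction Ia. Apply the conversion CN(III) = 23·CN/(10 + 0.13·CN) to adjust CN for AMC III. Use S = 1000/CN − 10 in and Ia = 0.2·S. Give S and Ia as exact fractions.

Wet (AMC III): CN(III) = 23·49/(10 + 0.13·49) = 1127/(1637/100) = 112700/1637 ≈ 68.845
S = 1000/(112700/1637) − 10 = 5100/1127 in ≈ 4.525 in
Ia = 0.2·(5100/1127) = 1020/1127 in ≈ 0.905 in

S = 5100/1127 in ≈ 4.525 in; Ia = 1020/1127 in ≈ 0.905 in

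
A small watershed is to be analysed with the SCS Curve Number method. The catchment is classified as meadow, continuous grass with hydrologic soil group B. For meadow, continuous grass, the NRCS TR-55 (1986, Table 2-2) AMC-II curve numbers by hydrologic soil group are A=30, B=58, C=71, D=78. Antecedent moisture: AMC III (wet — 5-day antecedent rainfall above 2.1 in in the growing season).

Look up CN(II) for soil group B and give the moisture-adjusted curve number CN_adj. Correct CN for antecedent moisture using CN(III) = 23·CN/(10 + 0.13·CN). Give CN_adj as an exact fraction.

CN_adj = 66700/877 ≈ 76.055

NRCS table: meadow, continuous grass, soil group B → CN(II) = 58
Adjust CN=58 to AMC III: 23·58/(10 + 0.13·58) → 1334 ÷ (877/50) = 66700/877 ≈ 76.055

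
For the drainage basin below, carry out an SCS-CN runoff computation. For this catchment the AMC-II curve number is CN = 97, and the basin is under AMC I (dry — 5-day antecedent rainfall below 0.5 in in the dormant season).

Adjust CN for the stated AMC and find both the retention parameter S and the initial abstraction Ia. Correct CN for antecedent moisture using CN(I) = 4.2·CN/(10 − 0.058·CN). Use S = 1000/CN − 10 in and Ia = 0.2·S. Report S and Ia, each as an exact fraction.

CN(I) from CN(II)=97: (4.2·97)/(10 − 0.058·97) = 67900/729 ≈ 93.141
S = 1000/(67900/729) − 10 = 500/679 in ≈ 0.736 in
Ia = 0.2·(500/679) = 100/679 in ≈ 0.147 in

S = 500/679 in ≈ 0.736 in; Ia = 100/679 in ≈ 0.147 in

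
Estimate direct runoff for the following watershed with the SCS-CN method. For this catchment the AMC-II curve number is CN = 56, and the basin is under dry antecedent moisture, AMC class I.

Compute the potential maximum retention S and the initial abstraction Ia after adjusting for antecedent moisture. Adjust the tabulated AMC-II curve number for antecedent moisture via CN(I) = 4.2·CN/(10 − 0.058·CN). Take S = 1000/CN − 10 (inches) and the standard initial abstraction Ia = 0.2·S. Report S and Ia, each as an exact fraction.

S = 2750/147 in ≈ 18.707 in; Ia = 550/147 in ≈ 3.741 in

Adjust CN=56 to AMC I: 4.2·56/(10 − 0.058·56) → (1176/5) ÷ (844/125) = 7350/211 ≈ 34.834
Max retention: S = 1000/(7350/211) − 10 = 2750/147 in (≈ 18.707 in)
Ia = 0.2S: 0.2·18.707 = 3.741 in (exactly 550/147)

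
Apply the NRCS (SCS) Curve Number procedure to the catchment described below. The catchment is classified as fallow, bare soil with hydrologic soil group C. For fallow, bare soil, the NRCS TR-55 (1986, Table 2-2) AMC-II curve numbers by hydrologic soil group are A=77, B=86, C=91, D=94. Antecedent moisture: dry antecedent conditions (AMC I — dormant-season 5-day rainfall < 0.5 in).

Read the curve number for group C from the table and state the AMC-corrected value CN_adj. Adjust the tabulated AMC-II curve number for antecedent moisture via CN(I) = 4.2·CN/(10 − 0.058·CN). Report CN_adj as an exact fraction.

CN_adj = 63700/787 ≈ 80.940

NRCS table: fallow, bare soil, soil group C → CN(II) = 91
Dry (AMC I): CN(I) = 4.2·91/(10 − 0.058·91) = (1911/5)/(2361/500) = 63700/787 ≈ 80.940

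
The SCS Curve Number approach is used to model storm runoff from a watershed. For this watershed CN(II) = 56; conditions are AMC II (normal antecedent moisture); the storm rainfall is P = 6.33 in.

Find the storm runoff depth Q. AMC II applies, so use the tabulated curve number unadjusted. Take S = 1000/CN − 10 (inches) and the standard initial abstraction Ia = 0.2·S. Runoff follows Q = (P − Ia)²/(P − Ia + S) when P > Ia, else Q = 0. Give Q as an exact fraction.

CN(II) = 56; AMC II needs no correction.
Max retention: S = 1000/56 − 10 = 55/7 in (≈ 7.857 in)
Ia = 0.2S: 0.2·7.857 = 1.571 in (exactly 11/7)
Excess rainfall: 6.330 − 1.571 = 4.759 in; P > Ia so Q > 0
Q = (3331/700)²/((3331/700) + 55/7) = (11095561/490000)/(8831/700) = 11095561/6181700 in ≈ 1.795 in

Q = 11095561/6181700 in ≈ 1.795 in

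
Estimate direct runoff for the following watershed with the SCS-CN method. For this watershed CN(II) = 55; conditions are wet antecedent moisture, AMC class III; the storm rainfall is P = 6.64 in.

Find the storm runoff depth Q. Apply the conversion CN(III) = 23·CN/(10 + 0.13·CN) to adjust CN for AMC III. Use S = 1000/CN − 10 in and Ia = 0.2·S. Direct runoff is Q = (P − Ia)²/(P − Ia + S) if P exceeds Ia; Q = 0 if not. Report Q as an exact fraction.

Q = 703050002/189743675 in ≈ 3.705 in

CN(III) from CN(II)=55: (23·55)/(10 + 0.13·55) = 25300/343 ≈ 73.761
S = 1000/(25300/343) − 10 = 900/253 in ≈ 3.557 in
Initial abstraction Ia = S/5 = (900/253)/5 = 180/253 ≈ 0.711 in
Excess rainfall: 6.640 − 0.711 = 5.929 in; P > Ia so Q > 0
Runoff Q = (P−Ia)²/(P−Ia+S) = (5.929)²/(5.929+3.557) = 703050002/189743675 ≈ 3.705 in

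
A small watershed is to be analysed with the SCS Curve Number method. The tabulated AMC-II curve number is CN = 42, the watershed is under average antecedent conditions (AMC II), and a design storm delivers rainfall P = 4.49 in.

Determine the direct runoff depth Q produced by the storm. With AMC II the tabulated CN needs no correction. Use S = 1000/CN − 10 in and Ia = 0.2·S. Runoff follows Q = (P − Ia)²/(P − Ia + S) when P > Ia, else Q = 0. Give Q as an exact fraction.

Average conditions: CN = 42 (no AMC adjustment).
S = 1000/42 − 10 = 290/21 in ≈ 13.810 in
Ia = 0.2·(290/21) = 58/21 in ≈ 2.762 in
P − Ia = 4.490 − 2.762 = 3629/2100 ≈ 1.728 in (> 0, runoff occurs)
Runoff Q = (P−Ia)²/(P−Ia+S) = (1.728)²/(1.728+13.810) = 13169641/68520900 ≈ 0.192 in

Q = 13169641/68520900 in ≈ 0.192 in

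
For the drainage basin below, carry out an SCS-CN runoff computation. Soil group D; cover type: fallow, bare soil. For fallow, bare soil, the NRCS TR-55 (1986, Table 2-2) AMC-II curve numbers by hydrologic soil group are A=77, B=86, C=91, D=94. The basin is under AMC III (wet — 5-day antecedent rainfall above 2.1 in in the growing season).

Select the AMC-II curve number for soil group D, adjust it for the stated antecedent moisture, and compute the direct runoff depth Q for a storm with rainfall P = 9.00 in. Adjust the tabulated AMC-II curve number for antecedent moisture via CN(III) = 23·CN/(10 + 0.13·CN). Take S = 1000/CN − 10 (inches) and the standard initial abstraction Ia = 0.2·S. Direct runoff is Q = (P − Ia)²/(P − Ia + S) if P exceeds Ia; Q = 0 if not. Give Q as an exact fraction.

Q = 31163187/3592163 in ≈ 8.675 in

NRCS table: fallow, bare soil, soil group D → CN(II) = 94
Wet (AMC III): CN(III) = 23·94/(10 + 0.13·94) = 2162/(1111/50) = 108100/1111 ≈ 97.300
S = 1000/(108100/1111) − 10 = 300/1081 in ≈ 0.278 in
Initial abstraction Ia = S/5 = (300/1081)/5 = 60/1081 ≈ 0.056 in
Excess rainfall: 9.000 − 0.056 = 8.944 in; P > Ia so Q > 0
Q = (9669/1081)²/((9669/1081) + 300/1081) = (93489561/1168561)/(9969/1081) = 31163187/3592163 in ≈ 8.675 in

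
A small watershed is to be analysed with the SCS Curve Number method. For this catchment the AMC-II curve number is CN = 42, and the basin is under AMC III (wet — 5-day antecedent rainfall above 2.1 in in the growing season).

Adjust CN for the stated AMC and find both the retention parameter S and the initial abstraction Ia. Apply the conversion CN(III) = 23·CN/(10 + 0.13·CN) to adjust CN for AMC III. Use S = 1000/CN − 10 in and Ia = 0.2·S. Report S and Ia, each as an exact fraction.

CN(III) from CN(II)=42: (23·42)/(10 + 0.13·42) = 48300/773 ≈ 62.484
Max retention: S = 1000/(48300/773) − 10 = 2900/483 in (≈ 6.004 in)
Ia = 0.2·(2900/483) = 580/483 in ≈ 1.201 in

S = 2900/483 in ≈ 6.004 in; Ia = 580/483 in ≈ 1.201 in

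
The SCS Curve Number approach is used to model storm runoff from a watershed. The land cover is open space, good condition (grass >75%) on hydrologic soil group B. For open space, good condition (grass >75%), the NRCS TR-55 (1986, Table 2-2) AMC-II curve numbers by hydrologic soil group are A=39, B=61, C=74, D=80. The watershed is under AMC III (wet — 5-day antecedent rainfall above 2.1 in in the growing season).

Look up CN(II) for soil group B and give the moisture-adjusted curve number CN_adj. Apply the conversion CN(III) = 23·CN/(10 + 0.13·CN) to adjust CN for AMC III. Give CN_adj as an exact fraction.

NRCS table: open space, good condition (grass >75%), soil group B → CN(II) = 61
CN(III) from CN(II)=61: (23·61)/(10 + 0.13·61) = 140300/1793 ≈ 78.249

CN_adj = 140300/1793 ≈ 78.249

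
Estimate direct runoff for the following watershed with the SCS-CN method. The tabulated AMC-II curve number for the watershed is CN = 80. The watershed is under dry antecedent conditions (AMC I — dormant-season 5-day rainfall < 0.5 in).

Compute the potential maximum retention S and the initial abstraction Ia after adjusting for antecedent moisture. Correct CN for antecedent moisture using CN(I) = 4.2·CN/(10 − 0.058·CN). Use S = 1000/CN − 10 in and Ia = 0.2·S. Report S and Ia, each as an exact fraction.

Dry (AMC I): CN(I) = 4.2·80/(10 − 0.058·80) = 336/(134/25) = 4200/67 ≈ 62.687
S = 1000/(4200/67) − 10 = 125/21 in ≈ 5.952 in
Initial abstraction Ia = S/5 = (125/21)/5 = 25/21 ≈ 1.190 in

S = 125/21 in ≈ 5.952 in; Ia = 25/21 in ≈ 1.190 in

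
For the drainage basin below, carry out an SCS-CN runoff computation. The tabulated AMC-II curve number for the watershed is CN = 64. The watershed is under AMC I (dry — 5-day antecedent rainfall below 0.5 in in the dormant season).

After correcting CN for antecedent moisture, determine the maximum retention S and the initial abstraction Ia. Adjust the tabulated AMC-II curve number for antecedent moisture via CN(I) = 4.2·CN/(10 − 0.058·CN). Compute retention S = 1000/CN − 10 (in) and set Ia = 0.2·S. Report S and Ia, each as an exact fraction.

S = 375/28 in ≈ 13.393 in; Ia = 75/28 in ≈ 2.679 in

Adjust CN=64 to AMC I: 4.2·64/(10 − 0.058·64) → (1344/5) ÷ (786/125) = 5600/131 ≈ 42.748
Retention S: 1000/CN − 10 with CN=42.748 → S = 375/28 ≈ 13.393 in
Ia = 0.2S: 0.2·13.393 = 2.679 in (exactly 75/28)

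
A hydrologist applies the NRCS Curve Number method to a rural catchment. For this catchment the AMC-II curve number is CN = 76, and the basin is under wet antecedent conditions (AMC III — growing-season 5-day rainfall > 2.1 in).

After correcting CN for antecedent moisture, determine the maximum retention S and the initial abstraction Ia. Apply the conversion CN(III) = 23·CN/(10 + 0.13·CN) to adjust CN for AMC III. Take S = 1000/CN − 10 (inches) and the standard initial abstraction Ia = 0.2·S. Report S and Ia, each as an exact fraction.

S = 600/437 in ≈ 1.373 in; Ia = 120/437 in ≈ 0.275 in

CN(III) from CN(II)=76: (23·76)/(10 + 0.13·76) = 43700/497 ≈ 87.928
S = 1000/(43700/497) − 10 = 600/437 in ≈ 1.373 in
Ia = 0.2·(600/437) = 120/437 in ≈ 0.275 in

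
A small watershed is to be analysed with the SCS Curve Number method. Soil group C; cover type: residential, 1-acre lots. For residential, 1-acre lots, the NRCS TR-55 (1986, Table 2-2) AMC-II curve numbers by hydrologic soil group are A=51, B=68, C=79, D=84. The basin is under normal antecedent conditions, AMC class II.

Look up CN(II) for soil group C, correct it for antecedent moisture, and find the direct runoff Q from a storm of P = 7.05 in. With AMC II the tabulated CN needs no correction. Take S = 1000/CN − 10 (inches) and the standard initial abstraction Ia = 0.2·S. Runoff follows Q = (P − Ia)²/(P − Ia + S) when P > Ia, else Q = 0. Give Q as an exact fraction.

Q = 11785489/2545380 in ≈ 4.630 in

NRCS table: residential, 1-acre lots, soil group C → CN(II) = 79
Average conditions: CN = 79 (no AMC adjustment).
Max retention: S = 1000/79 − 10 = 210/79 in (≈ 2.658 in)
Initial abstraction Ia = S/5 = (210/79)/5 = 42/79 ≈ 0.532 in
P − Ia = 7.050 − 0.532 = 10299/1580 ≈ 6.518 in (> 0, runoff occurs)
Runoff Q = (P−Ia)²/(P−Ia+S) = (6.518)²/(6.518+2.658) = 11785489/2545380 ≈ 4.630 in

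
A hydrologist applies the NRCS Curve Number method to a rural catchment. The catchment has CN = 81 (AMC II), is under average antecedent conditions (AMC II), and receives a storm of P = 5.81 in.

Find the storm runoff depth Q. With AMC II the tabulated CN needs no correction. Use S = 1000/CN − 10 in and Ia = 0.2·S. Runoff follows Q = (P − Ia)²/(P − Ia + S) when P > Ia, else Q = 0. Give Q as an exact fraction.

Q = 1871514121/504314100 in ≈ 3.711 in

CN(II) = 81; AMC II needs no correction.
Max retention: S = 1000/81 − 10 = 190/81 in (≈ 2.346 in)
Ia = 0.2·(190/81) = 38/81 in ≈ 0.469 in
Since P=5.810 > Ia=0.469: effective rainfall P−Ia = 43261/8100 in
Runoff Q = (P−Ia)²/(P−Ia+S) = (5.341)²/(5.341+2.346) = 1871514121/504314100 ≈ 3.711 in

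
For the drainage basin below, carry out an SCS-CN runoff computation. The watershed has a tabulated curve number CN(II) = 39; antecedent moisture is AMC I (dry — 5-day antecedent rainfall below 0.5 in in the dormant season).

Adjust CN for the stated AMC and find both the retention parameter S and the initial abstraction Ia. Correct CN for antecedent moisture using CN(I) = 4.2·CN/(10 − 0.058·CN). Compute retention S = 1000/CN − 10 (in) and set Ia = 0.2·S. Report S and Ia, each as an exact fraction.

Adjust CN=39 to AMC I: 4.2·39/(10 − 0.058·39) → (819/5) ÷ (3869/500) = 81900/3869 ≈ 21.168
Max retention: S = 1000/(81900/3869) − 10 = 30500/819 in (≈ 37.241 in)
Ia = 0.2S: 0.2·37.241 = 7.448 in (exactly 6100/819)

S = 30500/819 in ≈ 37.241 in; Ia = 6100/819 in ≈ 7.448 in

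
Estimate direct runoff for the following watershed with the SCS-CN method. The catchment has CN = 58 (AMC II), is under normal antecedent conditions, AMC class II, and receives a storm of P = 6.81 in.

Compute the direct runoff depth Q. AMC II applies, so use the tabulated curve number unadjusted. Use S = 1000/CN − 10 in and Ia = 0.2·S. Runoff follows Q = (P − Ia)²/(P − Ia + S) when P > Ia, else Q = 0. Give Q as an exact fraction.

Average conditions: CN = 58 (no AMC adjustment).
Max retention: S = 1000/58 − 10 = 210/29 in (≈ 7.241 in)
Ia = 0.2·(210/29) = 42/29 in ≈ 1.448 in
Since P=6.810 > Ia=1.448: effective rainfall P−Ia = 15549/2900 in
Runoff Q = (P−Ia)²/(P−Ia+S) = (5.362)²/(5.362+7.241) = 26863489/11776900 ≈ 2.281 in

Q = 26863489/11776900 in ≈ 2.281 in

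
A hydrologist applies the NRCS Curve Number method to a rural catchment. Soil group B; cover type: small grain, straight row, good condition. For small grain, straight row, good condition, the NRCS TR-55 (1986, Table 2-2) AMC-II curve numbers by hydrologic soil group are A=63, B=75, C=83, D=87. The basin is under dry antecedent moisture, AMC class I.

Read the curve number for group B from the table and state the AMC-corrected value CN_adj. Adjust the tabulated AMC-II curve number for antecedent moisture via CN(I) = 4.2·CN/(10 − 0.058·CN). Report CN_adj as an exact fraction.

CN_adj = 6300/113 ≈ 55.752

NRCS table: small grain, straight row, good condition, soil group B → CN(II) = 75
CN(I) from CN(II)=75: (4.2·75)/(10 − 0.058·75) = 6300/113 ≈ 55.752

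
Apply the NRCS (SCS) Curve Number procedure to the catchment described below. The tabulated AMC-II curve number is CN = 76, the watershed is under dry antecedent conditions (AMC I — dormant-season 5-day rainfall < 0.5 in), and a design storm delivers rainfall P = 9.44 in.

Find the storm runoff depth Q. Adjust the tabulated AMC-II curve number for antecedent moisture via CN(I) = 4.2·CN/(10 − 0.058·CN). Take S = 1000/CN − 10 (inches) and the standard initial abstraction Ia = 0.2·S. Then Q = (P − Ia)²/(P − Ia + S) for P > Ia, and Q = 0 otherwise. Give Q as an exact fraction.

Q = 174081636/42716275 in ≈ 4.075 in

CN(I) from CN(II)=76: (4.2·76)/(10 − 0.058·76) = 13300/233 ≈ 57.082
Max retention: S = 1000/(13300/233) − 10 = 1000/133 in (≈ 7.519 in)
Initial abstraction Ia = S/5 = (1000/133)/5 = 200/133 ≈ 1.504 in
Excess rainfall: 9.440 − 1.504 = 7.936 in; P > Ia so Q > 0
Q = (26388/3325)²/((26388/3325) + 1000/133) = (696326544/11055625)/(51388/3325) = 174081636/42716275 in ≈ 4.075 in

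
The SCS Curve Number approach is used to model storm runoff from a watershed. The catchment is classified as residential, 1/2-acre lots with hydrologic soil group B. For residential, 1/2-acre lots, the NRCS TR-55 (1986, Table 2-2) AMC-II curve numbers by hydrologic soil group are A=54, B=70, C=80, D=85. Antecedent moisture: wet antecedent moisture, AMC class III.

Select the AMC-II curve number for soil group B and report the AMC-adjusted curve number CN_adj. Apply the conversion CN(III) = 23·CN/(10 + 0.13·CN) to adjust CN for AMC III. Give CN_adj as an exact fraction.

NRCS table: residential, 1/2-acre lots, soil group B → CN(II) = 70
Wet (AMC III): CN(III) = 23·70/(10 + 0.13·70) = 1610/(191/10) = 16100/191 ≈ 84.293

CN_adj = 16100/191 ≈ 84.293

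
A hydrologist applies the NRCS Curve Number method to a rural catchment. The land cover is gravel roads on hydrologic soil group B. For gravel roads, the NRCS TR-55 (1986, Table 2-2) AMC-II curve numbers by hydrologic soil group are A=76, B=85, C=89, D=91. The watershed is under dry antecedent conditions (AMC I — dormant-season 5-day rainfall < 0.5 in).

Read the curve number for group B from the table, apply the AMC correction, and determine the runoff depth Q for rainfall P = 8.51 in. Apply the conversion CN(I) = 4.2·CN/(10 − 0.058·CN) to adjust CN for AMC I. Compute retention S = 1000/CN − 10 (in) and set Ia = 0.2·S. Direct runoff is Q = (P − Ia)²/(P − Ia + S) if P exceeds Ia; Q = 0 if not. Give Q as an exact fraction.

Q = 8330030361/1681101100 in ≈ 4.955 in

NRCS table: gravel roads, soil group B → CN(II) = 85
Dry (AMC I): CN(I) = 4.2·85/(10 − 0.058·85) = 357/(507/100) = 11900/169 ≈ 70.414
Max retention: S = 1000/(11900/169) − 10 = 500/119 in (≈ 4.202 in)
Ia = 0.2·(500/119) = 100/119 in ≈ 0.840 in
Excess rainfall: 8.510 − 0.840 = 7.670 in; P > Ia so Q > 0
Q: (91269/11900)² ÷ (141269/11900) = 8330030361/1681101100 in (≈ 4.955 in)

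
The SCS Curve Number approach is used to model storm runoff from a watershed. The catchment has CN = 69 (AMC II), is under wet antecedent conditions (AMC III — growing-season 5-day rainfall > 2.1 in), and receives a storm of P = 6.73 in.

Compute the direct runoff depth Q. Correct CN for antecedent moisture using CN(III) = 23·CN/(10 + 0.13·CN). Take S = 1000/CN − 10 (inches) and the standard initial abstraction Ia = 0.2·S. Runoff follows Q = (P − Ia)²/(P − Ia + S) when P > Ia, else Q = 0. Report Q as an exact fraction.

Wet (AMC III): CN(III) = 23·69/(10 + 0.13·69) = 1587/(1897/100) = 158700/1897 ≈ 83.658
Retention S: 1000/CN − 10 with CN=83.658 → S = 3100/1587 ≈ 1.953 in
Ia = 0.2S: 0.2·1.953 = 0.391 in (exactly 620/1587)
P − Ia = 6.730 − 0.391 = 1006051/158700 ≈ 6.339 in (> 0, runoff occurs)
Q: (1006051/158700)² ÷ (1316051/158700) = 1012138614601/208857293700 in (≈ 4.846 in)

Q = 1012138614601/208857293700 in ≈ 4.846 in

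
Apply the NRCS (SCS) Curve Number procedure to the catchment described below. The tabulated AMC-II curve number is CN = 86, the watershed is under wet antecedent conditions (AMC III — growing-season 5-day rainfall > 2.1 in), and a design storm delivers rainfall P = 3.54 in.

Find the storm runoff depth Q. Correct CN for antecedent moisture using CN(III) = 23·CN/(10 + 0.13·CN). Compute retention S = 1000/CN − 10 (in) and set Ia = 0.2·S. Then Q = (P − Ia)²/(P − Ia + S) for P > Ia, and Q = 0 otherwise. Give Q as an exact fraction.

Q = 28241810809/10040970850 in ≈ 2.813 in

Adjust CN=86 to AMC III: 23·86/(10 + 0.13·86) → 1978 ÷ (1059/50) = 98900/1059 ≈ 93.390
S = 1000/(98900/1059) − 10 = 700/989 in ≈ 0.708 in
Initial abstraction Ia = S/5 = (700/989)/5 = 140/989 ≈ 0.142 in
P − Ia = 3.540 − 0.142 = 168053/49450 ≈ 3.398 in (> 0, runoff occurs)
Q = (168053/49450)²/((168053/49450) + 700/989) = (28241810809/2445302500)/(203053/49450) = 28241810809/10040970850 in ≈ 2.813 in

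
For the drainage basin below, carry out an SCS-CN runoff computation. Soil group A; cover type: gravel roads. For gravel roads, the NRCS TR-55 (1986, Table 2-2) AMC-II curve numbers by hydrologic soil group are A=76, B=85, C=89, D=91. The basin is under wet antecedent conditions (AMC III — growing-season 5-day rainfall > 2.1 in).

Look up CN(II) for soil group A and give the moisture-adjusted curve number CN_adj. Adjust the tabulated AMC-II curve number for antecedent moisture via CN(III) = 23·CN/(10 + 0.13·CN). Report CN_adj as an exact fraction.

CN_adj = 43700/497 ≈ 87.928

NRCS table: gravel roads, soil group A → CN(II) = 76
Wet (AMC III): CN(III) = 23·76/(10 + 0.13·76) = 1748/(497/25) = 43700/497 ≈ 87.928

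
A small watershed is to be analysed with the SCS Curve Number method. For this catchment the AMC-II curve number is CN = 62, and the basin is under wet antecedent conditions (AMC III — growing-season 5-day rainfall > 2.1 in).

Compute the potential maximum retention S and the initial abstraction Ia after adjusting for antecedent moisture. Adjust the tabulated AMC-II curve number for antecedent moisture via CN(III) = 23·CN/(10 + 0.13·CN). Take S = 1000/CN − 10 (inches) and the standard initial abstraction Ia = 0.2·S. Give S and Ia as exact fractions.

S = 1900/713 in ≈ 2.665 in; Ia = 380/713 in ≈ 0.533 in

CN(III) from CN(II)=62: (23·62)/(10 + 0.13·62) = 71300/903 ≈ 78.959
Retention S: 1000/CN − 10 with CN=78.959 → S = 1900/713 ≈ 2.665 in
Ia = 0.2·(1900/713) = 380/713 in ≈ 0.533 in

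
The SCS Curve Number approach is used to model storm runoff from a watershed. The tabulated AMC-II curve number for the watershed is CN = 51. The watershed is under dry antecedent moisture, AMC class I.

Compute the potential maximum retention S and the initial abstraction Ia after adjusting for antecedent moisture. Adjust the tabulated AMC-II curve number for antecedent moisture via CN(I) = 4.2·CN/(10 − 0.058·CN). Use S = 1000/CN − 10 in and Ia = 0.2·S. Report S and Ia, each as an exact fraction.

CN(I) from CN(II)=51: (4.2·51)/(10 − 0.058·51) = 15300/503 ≈ 30.417
S = 1000/(15300/503) − 10 = 3500/153 in ≈ 22.876 in
Ia = 0.2S: 0.2·22.876 = 4.575 in (exactly 700/153)

S = 3500/153 in ≈ 22.876 in; Ia = 700/153 in ≈ 4.575 in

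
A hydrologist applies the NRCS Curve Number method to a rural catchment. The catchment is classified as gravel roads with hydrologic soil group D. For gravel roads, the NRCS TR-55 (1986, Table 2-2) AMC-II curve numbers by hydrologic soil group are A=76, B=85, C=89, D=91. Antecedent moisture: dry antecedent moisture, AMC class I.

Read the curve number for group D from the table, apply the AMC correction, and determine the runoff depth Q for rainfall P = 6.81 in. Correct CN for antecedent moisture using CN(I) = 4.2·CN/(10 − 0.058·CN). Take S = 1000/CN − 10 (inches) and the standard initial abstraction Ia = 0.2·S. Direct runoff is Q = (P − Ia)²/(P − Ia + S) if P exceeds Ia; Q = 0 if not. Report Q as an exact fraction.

Q = 18116890801/3919652100 in ≈ 4.622 in

NRCS table: gravel roads, soil group D → CN(II) = 91
Adjust CN=91 to AMC I: 4.2·91/(10 − 0.058·91) → (1911/5) ÷ (2361/500) = 63700/787 ≈ 80.940
S = 1000/(63700/787) − 10 = 1500/637 in ≈ 2.355 in
Ia = 0.2S: 0.2·2.355 = 0.471 in (exactly 300/637)
Since P=6.810 > Ia=0.471: effective rainfall P−Ia = 403797/63700 in
Q = (403797/63700)²/((403797/63700) + 1500/637) = (163052017209/4057690000)/(553797/63700) = 18116890801/3919652100 in ≈ 4.622 in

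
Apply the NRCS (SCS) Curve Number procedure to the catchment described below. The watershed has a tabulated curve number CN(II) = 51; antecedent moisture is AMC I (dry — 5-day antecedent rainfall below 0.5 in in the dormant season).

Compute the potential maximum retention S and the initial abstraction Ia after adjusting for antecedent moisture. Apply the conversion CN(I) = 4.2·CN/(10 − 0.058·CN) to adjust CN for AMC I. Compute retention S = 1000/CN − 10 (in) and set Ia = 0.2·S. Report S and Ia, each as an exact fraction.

Adjust CN=51 to AMC I: 4.2·51/(10 − 0.058·51) → (1071/5) ÷ (3521/500) = 15300/503 ≈ 30.417
Retention S: 1000/CN − 10 with CN=30.417 → S = 3500/153 ≈ 22.876 in
Initial abstraction Ia = S/5 = (3500/153)/5 = 700/153 ≈ 4.575 in

S = 3500/153 in ≈ 22.876 in; Ia = 700/153 in ≈ 4.575 in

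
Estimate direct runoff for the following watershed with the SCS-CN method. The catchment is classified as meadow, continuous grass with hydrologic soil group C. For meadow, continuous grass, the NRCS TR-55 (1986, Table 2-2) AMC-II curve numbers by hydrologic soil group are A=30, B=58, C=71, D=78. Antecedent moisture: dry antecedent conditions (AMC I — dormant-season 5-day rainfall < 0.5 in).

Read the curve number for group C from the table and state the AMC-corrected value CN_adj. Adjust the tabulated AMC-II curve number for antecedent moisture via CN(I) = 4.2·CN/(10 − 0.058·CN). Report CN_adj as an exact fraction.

CN_adj = 149100/2941 ≈ 50.697

NRCS table: meadow, continuous grass, soil group C → CN(II) = 71
CN(I) from CN(II)=71: (4.2·71)/(10 − 0.058·71) = 149100/2941 ≈ 50.697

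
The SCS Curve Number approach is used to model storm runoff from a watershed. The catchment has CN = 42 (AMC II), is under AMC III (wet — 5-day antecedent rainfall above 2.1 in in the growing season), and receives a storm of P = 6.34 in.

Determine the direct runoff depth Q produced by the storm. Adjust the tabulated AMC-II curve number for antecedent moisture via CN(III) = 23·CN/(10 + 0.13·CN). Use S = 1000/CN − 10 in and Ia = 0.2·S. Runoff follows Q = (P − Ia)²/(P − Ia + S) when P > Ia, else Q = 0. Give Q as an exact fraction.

Q = 15403540321/6499030650 in ≈ 2.370 in

Adjust CN=42 to AMC III: 23·42/(10 + 0.13·42) → 966 ÷ (773/50) = 48300/773 ≈ 62.484
Retention S: 1000/CN − 10 with CN=62.484 → S = 2900/483 ≈ 6.004 in
Ia = 0.2·(2900/483) = 580/483 in ≈ 1.201 in
Excess rainfall: 6.340 − 1.201 = 5.139 in; P > Ia so Q > 0
Q = (124111/24150)²/((124111/24150) + 2900/483) = (15403540321/583222500)/(269111/24150) = 15403540321/6499030650 in ≈ 2.370 in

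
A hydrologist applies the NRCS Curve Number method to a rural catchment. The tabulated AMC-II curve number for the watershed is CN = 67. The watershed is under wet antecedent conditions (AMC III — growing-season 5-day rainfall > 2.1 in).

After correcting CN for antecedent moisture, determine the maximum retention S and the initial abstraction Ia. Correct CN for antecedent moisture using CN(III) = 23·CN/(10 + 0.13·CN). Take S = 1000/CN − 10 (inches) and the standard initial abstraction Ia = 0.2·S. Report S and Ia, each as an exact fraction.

CN(III) from CN(II)=67: (23·67)/(10 + 0.13·67) = 154100/1871 ≈ 82.362
S = 1000/(154100/1871) − 10 = 3300/1541 in ≈ 2.141 in
Ia = 0.2S: 0.2·2.141 = 0.428 in (exactly 660/1541)

S = 3300/1541 in ≈ 2.141 in; Ia = 660/1541 in ≈ 0.428 in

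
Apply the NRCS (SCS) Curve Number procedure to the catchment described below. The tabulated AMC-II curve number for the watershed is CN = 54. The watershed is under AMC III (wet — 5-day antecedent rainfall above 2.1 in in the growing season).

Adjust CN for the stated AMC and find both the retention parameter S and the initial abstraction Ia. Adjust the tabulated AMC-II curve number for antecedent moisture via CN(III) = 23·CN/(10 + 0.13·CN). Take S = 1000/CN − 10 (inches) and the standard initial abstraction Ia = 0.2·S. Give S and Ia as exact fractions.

S = 100/27 in ≈ 3.704 in; Ia = 20/27 in ≈ 0.741 in

Adjust CN=54 to AMC III: 23·54/(10 + 0.13·54) → 1242 ÷ (851/50) = 2700/37 ≈ 72.973
Max retention: S = 1000/(2700/37) − 10 = 100/27 in (≈ 3.704 in)
Ia = 0.2·(100/27) = 20/27 in ≈ 0.741 in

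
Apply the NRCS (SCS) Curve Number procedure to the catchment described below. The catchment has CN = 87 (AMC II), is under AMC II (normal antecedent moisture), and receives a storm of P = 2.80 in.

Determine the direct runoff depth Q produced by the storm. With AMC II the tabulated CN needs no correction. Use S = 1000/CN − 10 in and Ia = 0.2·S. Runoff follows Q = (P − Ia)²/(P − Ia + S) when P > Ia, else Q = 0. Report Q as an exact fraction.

Average conditions: CN = 87 (no AMC adjustment).
Max retention: S = 1000/87 − 10 = 130/87 in (≈ 1.494 in)
Ia = 0.2·(130/87) = 26/87 in ≈ 0.299 in
P − Ia = 2.800 − 0.299 = 1088/435 ≈ 2.501 in (> 0, runoff occurs)
Q: (1088/435)² ÷ (1738/435) = 591872/378015 in (≈ 1.566 in)

Q = 591872/378015 in ≈ 1.566 in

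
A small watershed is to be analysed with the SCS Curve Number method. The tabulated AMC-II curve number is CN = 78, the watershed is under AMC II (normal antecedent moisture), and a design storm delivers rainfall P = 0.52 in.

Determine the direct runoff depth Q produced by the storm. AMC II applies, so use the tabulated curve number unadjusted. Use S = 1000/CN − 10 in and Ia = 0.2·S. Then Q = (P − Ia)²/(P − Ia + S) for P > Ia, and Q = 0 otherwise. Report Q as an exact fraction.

CN(II) = 78; AMC II needs no correction.
Max retention: S = 1000/78 − 10 = 110/39 in (≈ 2.821 in)
Ia = 0.2S: 0.2·2.821 = 0.564 in (exactly 22/39)
P = 0.520 ≤ Ia = 0.564 in: entire storm abstracted, Q = 0.

Q = 0 in ≈ 0.000 in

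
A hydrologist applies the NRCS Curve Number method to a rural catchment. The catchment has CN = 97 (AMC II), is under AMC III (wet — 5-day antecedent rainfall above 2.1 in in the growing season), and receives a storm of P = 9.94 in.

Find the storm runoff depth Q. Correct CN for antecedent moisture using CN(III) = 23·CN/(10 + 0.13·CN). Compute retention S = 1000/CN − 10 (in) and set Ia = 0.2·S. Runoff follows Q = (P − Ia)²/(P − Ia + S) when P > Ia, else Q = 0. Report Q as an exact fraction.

CN(III) from CN(II)=97: (23·97)/(10 + 0.13·97) = 223100/2261 ≈ 98.673
Retention S: 1000/CN − 10 with CN=98.673 → S = 300/2231 ≈ 0.134 in
Initial abstraction Ia = S/5 = (300/2231)/5 = 60/2231 ≈ 0.027 in
Excess rainfall: 9.940 − 0.027 = 9.913 in; P > Ia so Q > 0
Runoff Q = (P−Ia)²/(P−Ia+S) = (9.913)²/(9.913+0.134) = 1222809121249/125026020850 ≈ 9.780 in

Q = 1222809121249/125026020850 in ≈ 9.780 in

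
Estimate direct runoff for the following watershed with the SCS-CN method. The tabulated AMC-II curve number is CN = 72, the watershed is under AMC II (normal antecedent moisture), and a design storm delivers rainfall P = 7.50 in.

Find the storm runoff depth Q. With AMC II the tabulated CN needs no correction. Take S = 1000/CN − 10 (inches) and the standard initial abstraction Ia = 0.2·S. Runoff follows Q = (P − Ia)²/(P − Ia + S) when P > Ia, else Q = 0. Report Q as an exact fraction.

Average conditions: CN = 72 (no AMC adjustment).
Retention S: 1000/CN − 10 with CN=72.000 → S = 35/9 ≈ 3.889 in
Initial abstraction Ia = S/5 = (35/9)/5 = 7/9 ≈ 0.778 in
Excess rainfall: 7.500 − 0.778 = 6.722 in; P > Ia so Q > 0
Runoff Q = (P−Ia)²/(P−Ia+S) = (6.722)²/(6.722+3.889) = 14641/3438 ≈ 4.259 in

Q = 14641/3438 in ≈ 4.259 in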